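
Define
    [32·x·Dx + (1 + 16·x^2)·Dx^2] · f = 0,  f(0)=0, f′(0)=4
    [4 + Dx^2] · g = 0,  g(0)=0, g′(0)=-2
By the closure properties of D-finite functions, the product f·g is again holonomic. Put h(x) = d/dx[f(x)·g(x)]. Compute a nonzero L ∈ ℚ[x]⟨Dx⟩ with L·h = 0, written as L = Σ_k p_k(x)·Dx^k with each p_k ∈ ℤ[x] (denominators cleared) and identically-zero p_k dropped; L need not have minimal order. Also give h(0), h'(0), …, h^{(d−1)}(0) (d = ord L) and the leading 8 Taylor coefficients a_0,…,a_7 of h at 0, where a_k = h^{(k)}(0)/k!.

L = (62288 + 2213376·x^2 + 73428992·x^4 + 58982400·x^6 + 3145728·x^8 - 167772160·x^10 + 268435456·x^12) + (35072·x + 2871296·x^3 + 39976960·x^5 + 52428800·x^7 + 83886080·x^9 + 268435456·x^11)·Dx + (15912 + 579328·x^2 + 18954240·x^4 + 19529728·x^6 + 9961472·x^8 - 16777216·x^10 + 134217728·x^12)·Dx^2 + (8768·x + 717824·x^3 + 9994240·x^5 + 13107200·x^7 + 20971520·x^9 + 67108864·x^11)·Dx^3 + (85 + 6496·x^2 + 149248·x^4 + 1196032·x^6 + 2293760·x^8 + 6291456·x^10 + 16777216·x^12)·Dx^4  (order 4).
h: a_k = 0, -16, 0, 192, 0, -7904/3, 0, 39680, …
ICs: h(0) = 0, h′(0) = -16, h′′(0) = 0, h′′′(0) = 1152.

f: a_k = 0, 4, 0, -64/3, 0, 1024/5, 0, -16384/7, …
g: a_k = 0, -2, 0, 4/3, 0, -4/15, 0, 8/315, …
h₀=f·g: eliminate ⇒ L₀, order ≤ 2·2.
h₀' ⇒ L via d/dx closure of L₀.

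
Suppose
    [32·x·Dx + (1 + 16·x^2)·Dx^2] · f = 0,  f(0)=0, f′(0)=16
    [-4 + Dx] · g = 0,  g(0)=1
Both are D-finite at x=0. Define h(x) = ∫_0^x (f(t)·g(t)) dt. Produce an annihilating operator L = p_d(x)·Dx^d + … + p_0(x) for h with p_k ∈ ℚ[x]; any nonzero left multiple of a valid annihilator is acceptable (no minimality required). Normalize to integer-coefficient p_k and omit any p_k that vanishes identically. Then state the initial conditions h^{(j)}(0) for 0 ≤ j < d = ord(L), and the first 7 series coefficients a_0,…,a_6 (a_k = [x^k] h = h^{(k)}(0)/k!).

L = (16 - 128·x + 256·x^2)·Dx + (-8 + 32·x - 128·x^2)·Dx^2 + (1 + 16·x^2)·Dx^3  (order 3).
h: a_k = 0, 0, 8, 64/3, 32/3, -512/15, 256/5, …
ICs: h(0) = 0, h′(0) = 0, h′′(0) = 16.

f: a_k = 0, 16, 0, -256/3, 0, 4096/5, 0, …
g: a_k = 1, 4, 8, 32/3, 32/3, 128/15, 256/45, …
Product ⇒ symmetric product L₀, ord ≤ 2.
∫: right-multiply L₀ by Dx.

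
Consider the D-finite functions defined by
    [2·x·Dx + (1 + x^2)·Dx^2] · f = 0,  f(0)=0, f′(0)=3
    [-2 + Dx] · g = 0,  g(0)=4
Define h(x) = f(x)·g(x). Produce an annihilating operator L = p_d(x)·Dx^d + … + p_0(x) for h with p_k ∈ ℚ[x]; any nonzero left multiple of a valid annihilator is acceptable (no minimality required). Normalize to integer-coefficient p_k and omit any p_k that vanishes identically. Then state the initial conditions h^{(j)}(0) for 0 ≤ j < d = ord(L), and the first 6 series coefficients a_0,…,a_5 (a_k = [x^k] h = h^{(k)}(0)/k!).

f: a_k = 0, 3, 0, -1, 0, 3/5, …
g: a_k = 4, 8, 8, 16/3, 8/3, 16/15, …
Product ⇒ symmetric product L₀, ord ≤ 2.
L = (4 - 4·x + 4·x^2) + (-4 + 2·x - 4·x^2)·Dx + (1 + x^2)·Dx^2  (order 2).
h: a_k = 0, 12, 24, 20, 8, 12/5, …
ICs: h(0) = 0, h′(0) = 12.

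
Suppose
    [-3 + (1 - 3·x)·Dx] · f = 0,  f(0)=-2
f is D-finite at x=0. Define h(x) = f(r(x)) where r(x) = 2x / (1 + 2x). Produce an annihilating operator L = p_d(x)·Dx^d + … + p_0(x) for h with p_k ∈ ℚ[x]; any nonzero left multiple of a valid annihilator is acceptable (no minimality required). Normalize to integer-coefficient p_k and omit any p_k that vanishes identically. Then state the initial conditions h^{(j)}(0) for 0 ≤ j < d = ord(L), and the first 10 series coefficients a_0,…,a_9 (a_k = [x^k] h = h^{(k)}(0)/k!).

L = 6 + (-1 + 2·x + 8·x^2)·Dx  (order 1).
h: a_k = -2, -12, -48, -192, -768, -3072, -12288, -49152, -196608, -786432, …
ICs: h(0) = -2.

f: a_k = -2, -6, -18, -54, -162, -486, -1458, -4374, -13122, -39366, …
Substitute x→r, Dx→(1/r')Dx; clear ⇒ L₀.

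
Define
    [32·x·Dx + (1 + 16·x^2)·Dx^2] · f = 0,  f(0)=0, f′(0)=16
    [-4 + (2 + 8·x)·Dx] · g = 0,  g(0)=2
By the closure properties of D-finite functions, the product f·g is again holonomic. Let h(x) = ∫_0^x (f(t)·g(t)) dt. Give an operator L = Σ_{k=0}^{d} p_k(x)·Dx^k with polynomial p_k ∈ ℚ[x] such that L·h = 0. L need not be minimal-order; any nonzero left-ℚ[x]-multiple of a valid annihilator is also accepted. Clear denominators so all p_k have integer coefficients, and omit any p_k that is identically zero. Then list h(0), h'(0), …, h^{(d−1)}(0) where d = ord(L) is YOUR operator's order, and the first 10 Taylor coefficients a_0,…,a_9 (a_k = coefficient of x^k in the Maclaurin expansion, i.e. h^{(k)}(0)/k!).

L = (12 - 64·x - 64·x^2)·Dx + (-4 + 16·x + 192·x^2 + 256·x^3)·Dx^2 + (1 + 8·x + 32·x^2 + 128·x^3 + 256·x^4)·Dx^3  (order 3).
h: a_k = 0, 0, 16, 64/3, -176/3, -128/3, 12448/45, 52352/105, -301648/105, -2858752/945, …
ICs: h(0) = 0, h′(0) = 0, h′′(0) = 32.

f: a_k = 0, 16, 0, -256/3, 0, 4096/5, 0, -65536/7, 0, 1048576/9, …
g: a_k = 2, 4, -4, 8, -20, 56, -168, 528, -1716, 5720, …
Sym-product of L_f,L_g gives L₀ (≤ ord 2).
Integrate: L := L₀·Dx.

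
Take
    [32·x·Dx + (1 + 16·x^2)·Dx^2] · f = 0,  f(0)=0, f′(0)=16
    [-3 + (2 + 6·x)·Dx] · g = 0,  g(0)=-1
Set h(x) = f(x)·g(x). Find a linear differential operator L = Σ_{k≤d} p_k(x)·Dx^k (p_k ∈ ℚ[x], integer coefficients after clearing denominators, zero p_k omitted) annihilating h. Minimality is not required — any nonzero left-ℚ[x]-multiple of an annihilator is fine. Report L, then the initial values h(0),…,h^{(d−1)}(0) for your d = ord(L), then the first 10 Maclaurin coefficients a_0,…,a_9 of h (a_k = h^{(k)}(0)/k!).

L = (27 - 192·x - 144·x^2) + (-12 + 92·x + 576·x^2 + 576·x^3)·Dx + (4 + 24·x + 100·x^2 + 384·x^3 + 576·x^4)·Dx^2  (order 2).
h: a_k = 0, -16, -24, 310/3, 101, -34583/40, -95289/80, 22966919/2240, 56735583/4480, -16044188045/129024, …
ICs: h(0) = 0, h′(0) = -16.

f: a_k = 0, 16, 0, -256/3, 0, 4096/5, 0, -65536/7, 0, 1048576/9, …
g: a_k = -1, -3/2, 9/8, -27/16, 405/128, -1701/256, 15309/1024, -72171/2048, 2814669/32768, -14073345/65536, …
f·g: L₀ = L_f ⊗_s L_g, ord ≤ 2·1.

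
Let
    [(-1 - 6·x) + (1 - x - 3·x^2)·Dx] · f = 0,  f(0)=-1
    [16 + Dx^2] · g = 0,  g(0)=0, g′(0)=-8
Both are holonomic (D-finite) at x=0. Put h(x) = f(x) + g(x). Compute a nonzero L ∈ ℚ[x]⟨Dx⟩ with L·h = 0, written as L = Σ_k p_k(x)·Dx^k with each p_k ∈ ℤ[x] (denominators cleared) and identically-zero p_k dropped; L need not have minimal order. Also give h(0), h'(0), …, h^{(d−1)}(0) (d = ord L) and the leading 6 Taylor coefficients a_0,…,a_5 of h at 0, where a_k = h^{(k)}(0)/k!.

L = (464 + 2816·x + 416·x^2 + 2112·x^3 + 5760·x^4 + 6912·x^5) + (-192 + 304·x + 672·x^2 - 1312·x^3 - 1008·x^4 + 3456·x^5 + 3456·x^6)·Dx + (29 + 176·x + 26·x^2 + 132·x^3 + 360·x^4 + 432·x^5)·Dx^2 + (-12 + 19·x + 42·x^2 - 82·x^3 - 63·x^4 + 216·x^5 + 216·x^6)·Dx^3  (order 3).
h: a_k = -1, -9, -4, 43/3, -19, -856/15, …
ICs: h(0) = -1, h′(0) = -9, h′′(0) = -8.

f: a_k = -1, -1, -4, -7, -19, -40, …
g: a_k = 0, -8, 0, 64/3, 0, -256/15, …
Weyl lclm of L_f,L_g ⇒ L₀ (ord ≤ 3).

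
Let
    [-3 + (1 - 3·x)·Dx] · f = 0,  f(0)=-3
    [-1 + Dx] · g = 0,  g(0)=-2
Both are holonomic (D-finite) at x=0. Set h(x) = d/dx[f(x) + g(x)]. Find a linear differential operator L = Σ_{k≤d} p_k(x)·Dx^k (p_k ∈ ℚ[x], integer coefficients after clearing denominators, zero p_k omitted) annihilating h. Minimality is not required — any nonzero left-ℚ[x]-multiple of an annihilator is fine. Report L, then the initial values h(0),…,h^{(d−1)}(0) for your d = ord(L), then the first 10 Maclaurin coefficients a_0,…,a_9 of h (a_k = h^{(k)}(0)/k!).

L = (48 + 18·x) + (-53 - 6·x + 9·x^2)·Dx + (5 - 12·x - 9·x^2)·Dx^2  (order 2).
h: a_k = -11, -56, -244, -2917/3, -43741/12, -787321/60, -16533721/360, -396809281/2520, -10713850561/20160, -321415516801/181440, …
ICs: h(0) = -11, h′(0) = -56.

f: a_k = -3, -9, -27, -81, -243, -729, -2187, -6561, -19683, -59049, …
g: a_k = -2, -2, -1, -1/3, -1/12, -1/60, -1/360, -1/2520, -1/20160, -1/181440, …
L₀ := lclm(L_f,L_g); ord L₀ ≤ 1+1.
h=h₀': d/dx-closure on L₀ ⇒ L.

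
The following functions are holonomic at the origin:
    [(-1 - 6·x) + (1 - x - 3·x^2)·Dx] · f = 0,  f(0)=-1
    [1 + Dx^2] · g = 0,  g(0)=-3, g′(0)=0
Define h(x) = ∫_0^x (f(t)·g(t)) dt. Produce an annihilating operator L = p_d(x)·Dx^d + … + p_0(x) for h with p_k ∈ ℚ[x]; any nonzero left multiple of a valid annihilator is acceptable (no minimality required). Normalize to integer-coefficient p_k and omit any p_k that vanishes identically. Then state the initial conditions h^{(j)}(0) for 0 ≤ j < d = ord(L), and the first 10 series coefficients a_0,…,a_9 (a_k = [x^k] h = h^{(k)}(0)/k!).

L = (5 + x + 3·x^2)·Dx + (2 + 12·x)·Dx^2 + (-1 + x + 3·x^2)·Dx^3  (order 3).
h: a_k = 0, 3, 3/2, 7/2, 39/8, 409/40, 877/48, 9017/240, 142049/1920, 18558737/120960, …
ICs: h(0) = 0, h′(0) = 3, h′′(0) = 3.

f: a_k = -1, -1, -4, -7, -19, -40, -97, -217, -508, -1159, …
g: a_k = -3, 0, 3/2, 0, -1/8, 0, 1/240, 0, -1/13440, 0, …
Product ⇒ symmetric product L₀, ord ≤ 2.
Integrate: L := L₀·Dx.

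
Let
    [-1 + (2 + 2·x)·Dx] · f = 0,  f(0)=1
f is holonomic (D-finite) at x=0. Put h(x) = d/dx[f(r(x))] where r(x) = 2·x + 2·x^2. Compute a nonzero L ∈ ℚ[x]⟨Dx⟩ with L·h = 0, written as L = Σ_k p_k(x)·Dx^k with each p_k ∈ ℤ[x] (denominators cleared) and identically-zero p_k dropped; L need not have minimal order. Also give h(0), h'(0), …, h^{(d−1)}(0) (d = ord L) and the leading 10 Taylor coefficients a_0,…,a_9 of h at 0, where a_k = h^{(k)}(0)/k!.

f: a_k = 1, 1/2, -1/8, 1/16, -5/128, 7/256, -21/1024, 33/2048, -429/32768, 715/65536, …
h₀=f(r): pull back L_f along r ⇒ L₀.
h=h₀': d/dx-closure on L₀ ⇒ L.
L = 1 + (-1 - 4·x - 6·x^2 - 4·x^3)·Dx  (order 1).
h: a_k = 1, 1, -3/2, 3/2, -5/8, -9/8, 49/16, -61/16, 243/128, 395/128, …
ICs: h(0) = 1.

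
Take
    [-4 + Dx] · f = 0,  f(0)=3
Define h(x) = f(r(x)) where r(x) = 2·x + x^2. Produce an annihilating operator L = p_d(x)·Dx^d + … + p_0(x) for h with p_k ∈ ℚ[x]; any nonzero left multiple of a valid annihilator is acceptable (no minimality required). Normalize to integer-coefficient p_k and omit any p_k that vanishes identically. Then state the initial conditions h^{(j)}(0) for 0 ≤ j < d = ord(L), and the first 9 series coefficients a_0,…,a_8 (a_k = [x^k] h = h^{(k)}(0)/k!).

L = (-8 - 8·x) + Dx  (order 1).
h: a_k = 3, 24, 108, 352, 920, 10176/5, 59104/15, 717056/105, 376928/35, …
ICs: h(0) = 3.

f: a_k = 3, 12, 24, 32, 32, 128/5, 256/15, 1024/105, 512/105, …
f∘r: x↦r, Dx↦Dx/r' in L_f ⇒ L₀.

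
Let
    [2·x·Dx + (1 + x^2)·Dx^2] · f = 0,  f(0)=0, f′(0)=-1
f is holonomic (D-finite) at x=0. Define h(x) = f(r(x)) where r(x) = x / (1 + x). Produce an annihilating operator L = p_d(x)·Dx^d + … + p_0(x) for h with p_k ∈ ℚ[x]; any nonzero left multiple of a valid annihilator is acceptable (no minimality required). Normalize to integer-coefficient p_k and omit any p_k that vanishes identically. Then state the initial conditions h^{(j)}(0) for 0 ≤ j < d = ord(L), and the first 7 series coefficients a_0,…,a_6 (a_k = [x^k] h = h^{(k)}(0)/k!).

f: a_k = 0, -1, 0, 1/3, 0, -1/5, 0, …
Change of var in L_f (x↦r) gives L₀.
L = (2 + 4·x)·Dx + (1 + 2·x + 2·x^2)·Dx^2  (order 2).
h: a_k = 0, -1, 1, -2/3, 0, 4/5, -4/3, …
ICs: h(0) = 0, h′(0) = -1.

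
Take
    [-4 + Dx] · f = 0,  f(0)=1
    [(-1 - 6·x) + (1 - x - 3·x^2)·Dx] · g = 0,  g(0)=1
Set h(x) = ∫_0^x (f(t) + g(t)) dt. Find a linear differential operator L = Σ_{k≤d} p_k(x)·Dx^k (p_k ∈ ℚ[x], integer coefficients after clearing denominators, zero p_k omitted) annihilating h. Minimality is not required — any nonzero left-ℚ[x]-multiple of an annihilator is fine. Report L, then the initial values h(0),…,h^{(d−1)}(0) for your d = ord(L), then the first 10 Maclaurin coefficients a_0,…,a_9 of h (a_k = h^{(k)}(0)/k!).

f: a_k = 1, 4, 8, 32/3, 32/3, 128/15, 256/45, 1024/315, 512/315, 2048/2835, …
g: a_k = 1, 1, 4, 7, 19, 40, 97, 217, 508, 1159, …
Sum ⇒ L₀ = lclm(L_f,L_g) in ℚ(x)⟨Dx⟩.
h=∫₀ˣh₀: take L = L₀·Dx.
L = (16 - 8·x + 360·x^2 + 288·x^3)·Dx + (8 - 50·x - 134·x^2 + 96·x^3 + 144·x^4)·Dx^2 + (-3 + 13·x + 11·x^2 - 42·x^3 - 36·x^4)·Dx^3  (order 3).
h: a_k = 0, 2, 5/2, 4, 53/12, 89/15, 364/45, 4621/315, 69379/2520, 160532/2835, …
ICs: h(0) = 0, h′(0) = 2, h′′(0) = 5.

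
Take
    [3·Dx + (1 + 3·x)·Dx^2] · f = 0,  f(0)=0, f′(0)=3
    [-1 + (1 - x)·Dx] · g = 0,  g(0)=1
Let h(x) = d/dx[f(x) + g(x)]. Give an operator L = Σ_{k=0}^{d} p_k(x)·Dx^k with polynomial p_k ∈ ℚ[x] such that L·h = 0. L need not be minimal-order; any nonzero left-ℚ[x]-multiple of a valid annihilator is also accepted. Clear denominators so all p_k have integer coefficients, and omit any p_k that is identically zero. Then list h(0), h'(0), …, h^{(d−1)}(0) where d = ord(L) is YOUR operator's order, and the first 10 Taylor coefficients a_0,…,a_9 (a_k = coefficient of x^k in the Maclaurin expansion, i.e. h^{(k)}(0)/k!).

f: a_k = 0, 3, -9/2, 9, -81/4, 243/5, -243/2, 2187/7, -6561/8, 2187, …
g: a_k = 1, 1, 1, 1, 1, 1, 1, 1, 1, 1, …
Sum ⇒ L₀ = lclm(L_f,L_g) in ℚ(x)⟨Dx⟩.
h=h₀': d/dx-closure on L₀ ⇒ L.
L = (-54 - 18·x) + (12 - 72·x - 36·x^2)·Dx + (5 + 13·x - 9·x^2 - 9·x^3)·Dx^2  (order 2).
h: a_k = 4, -7, 30, -77, 248, -723, 2194, -6553, 19692, -59039, …
ICs: h(0) = 4, h′(0) = -7.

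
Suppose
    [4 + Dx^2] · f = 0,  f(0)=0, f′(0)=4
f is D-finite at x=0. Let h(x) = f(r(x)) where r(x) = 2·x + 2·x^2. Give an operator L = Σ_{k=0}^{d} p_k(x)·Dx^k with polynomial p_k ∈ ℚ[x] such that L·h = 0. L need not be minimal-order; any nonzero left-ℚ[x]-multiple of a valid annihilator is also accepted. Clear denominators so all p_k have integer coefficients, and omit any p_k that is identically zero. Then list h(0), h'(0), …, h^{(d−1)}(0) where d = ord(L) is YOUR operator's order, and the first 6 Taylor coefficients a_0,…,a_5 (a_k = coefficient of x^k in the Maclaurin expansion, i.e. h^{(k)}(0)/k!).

f: a_k = 0, 4, 0, -8/3, 0, 8/15, …
f∘r: x↦r, Dx↦Dx/r' in L_f ⇒ L₀.
L = (16 + 96·x + 192·x^2 + 128·x^3) - 2·Dx + (1 + 2·x)·Dx^2  (order 2).
h: a_k = 0, 8, 8, -64/3, -64, -704/15, …
ICs: h(0) = 0, h′(0) = 8.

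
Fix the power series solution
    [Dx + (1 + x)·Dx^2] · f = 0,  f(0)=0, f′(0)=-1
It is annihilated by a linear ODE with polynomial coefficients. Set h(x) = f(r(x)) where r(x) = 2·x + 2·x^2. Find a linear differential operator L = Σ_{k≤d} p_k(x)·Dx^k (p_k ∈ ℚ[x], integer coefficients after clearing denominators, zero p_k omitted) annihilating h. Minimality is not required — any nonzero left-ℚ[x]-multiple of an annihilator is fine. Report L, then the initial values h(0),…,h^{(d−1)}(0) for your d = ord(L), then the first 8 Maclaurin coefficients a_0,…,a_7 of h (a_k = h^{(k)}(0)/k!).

L = (4·x + 4·x^2)·Dx + (1 + 4·x + 6·x^2 + 4·x^3)·Dx^2  (order 2).
h: a_k = 0, -2, 0, 4/3, -2, 8/5, 0, -16/7, …
ICs: h(0) = 0, h′(0) = -2.

f: a_k = 0, -1, 1/2, -1/3, 1/4, -1/5, 1/6, -1/7, …
L₀ from L_f via x↦r, Dx↦r'^{-1}Dx.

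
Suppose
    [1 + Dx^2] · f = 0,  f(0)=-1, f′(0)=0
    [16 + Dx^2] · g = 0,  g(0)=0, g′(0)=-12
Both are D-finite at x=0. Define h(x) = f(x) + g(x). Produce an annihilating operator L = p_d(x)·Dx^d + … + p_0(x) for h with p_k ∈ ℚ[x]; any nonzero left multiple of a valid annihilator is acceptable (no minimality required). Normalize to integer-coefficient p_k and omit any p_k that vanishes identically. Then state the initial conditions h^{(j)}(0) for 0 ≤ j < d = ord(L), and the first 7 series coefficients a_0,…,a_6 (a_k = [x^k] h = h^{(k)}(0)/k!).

f: a_k = -1, 0, 1/2, 0, -1/24, 0, 1/720, …
g: a_k = 0, -12, 0, 32, 0, -128/5, 0, …
f+g: L₀ = lclm(L_f,L_g), ord ≤ 2+2.
L = 16 + 17·Dx^2 + Dx^4  (order 4).
h: a_k = -1, -12, 1/2, 32, -1/24, -128/5, 1/720, …
ICs: h(0) = -1, h′(0) = -12, h′′(0) = 1, h′′′(0) = 192.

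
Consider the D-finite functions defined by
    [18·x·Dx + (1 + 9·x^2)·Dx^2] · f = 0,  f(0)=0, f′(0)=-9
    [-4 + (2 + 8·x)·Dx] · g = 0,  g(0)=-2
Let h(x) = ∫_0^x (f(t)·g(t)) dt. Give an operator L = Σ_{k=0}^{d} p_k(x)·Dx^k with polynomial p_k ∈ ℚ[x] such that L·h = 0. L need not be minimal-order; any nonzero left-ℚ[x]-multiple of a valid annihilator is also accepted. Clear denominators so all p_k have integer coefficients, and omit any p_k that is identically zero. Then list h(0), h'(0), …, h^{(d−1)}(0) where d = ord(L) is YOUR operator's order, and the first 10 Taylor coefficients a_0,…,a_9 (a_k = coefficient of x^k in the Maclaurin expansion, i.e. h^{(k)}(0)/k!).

f: a_k = 0, -9, 0, 27, 0, -729/5, 0, 6561/7, 0, -6561, …
g: a_k = -2, -4, 4, -8, 20, -56, 168, -528, 1716, -5720, …
Product ⇒ symmetric product L₀, ord ≤ 2.
h=∫h₀ ⇒ L = L₀·Dx.
L = (12 - 36·x - 36·x^2)·Dx + (-4 + 2·x + 108·x^2 + 144·x^3)·Dx^2 + (1 + 8·x + 25·x^2 + 72·x^3 + 144·x^4)·Dx^3  (order 3).
h: a_k = 0, 0, 9, 12, -45/2, -36/5, 183/5, 4356/35, -60021/140, 2556/35, …
ICs: h(0) = 0, h′(0) = 0, h′′(0) = 18.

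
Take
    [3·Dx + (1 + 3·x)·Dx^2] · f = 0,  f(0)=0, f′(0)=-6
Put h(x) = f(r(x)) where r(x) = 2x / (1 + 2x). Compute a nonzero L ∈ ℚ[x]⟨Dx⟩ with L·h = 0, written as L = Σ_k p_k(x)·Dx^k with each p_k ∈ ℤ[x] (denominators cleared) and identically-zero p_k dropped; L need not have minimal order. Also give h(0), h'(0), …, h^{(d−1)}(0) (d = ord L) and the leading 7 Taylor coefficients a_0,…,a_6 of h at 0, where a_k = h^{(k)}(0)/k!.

L = (10 + 32·x)·Dx + (1 + 10·x + 16·x^2)·Dx^2  (order 2).
h: a_k = 0, -12, 60, -336, 2040, -65472/5, 87360, …
ICs: h(0) = 0, h′(0) = -12.

f: a_k = 0, -6, 9, -18, 81/2, -486/5, 243, …
Substitute x→r, Dx→(1/r')Dx; clear ⇒ L₀.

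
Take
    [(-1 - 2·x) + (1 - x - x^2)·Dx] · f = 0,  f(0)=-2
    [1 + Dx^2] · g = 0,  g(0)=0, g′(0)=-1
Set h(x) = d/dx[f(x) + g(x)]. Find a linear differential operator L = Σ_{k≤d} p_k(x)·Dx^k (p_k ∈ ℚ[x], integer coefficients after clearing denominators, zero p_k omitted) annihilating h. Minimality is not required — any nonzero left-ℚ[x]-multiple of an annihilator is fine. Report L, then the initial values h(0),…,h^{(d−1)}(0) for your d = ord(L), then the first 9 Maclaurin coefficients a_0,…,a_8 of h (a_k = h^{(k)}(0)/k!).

f: a_k = -2, -2, -4, -6, -10, -16, -26, -42, -68, …
g: a_k = 0, -1, 0, 1/6, 0, -1/120, 0, 1/5040, 0, …
f+g: L₀ = lclm(L_f,L_g), ord ≤ 1+2.
Derive L from L₀ (diff closure).
L = (124 + 358·x + 470·x^2 + 230·x^3 + 130·x^4 + 18·x^5 + 6·x^6) + (-19 - 29·x + 36·x^2 + 55·x^3 + 50·x^4 + 27·x^5 + 7·x^6 + 2·x^7)·Dx + (124 + 358·x + 470·x^2 + 230·x^3 + 130·x^4 + 18·x^5 + 6·x^6)·Dx^2 + (-19 - 29·x + 36·x^2 + 55·x^3 + 50·x^4 + 27·x^5 + 7·x^6 + 2·x^7)·Dx^3  (order 3).
h: a_k = -3, -8, -35/2, -40, -1921/24, -156, -211679/720, -544, -39916801/40320, …
ICs: h(0) = -3, h′(0) = -8, h′′(0) = -35.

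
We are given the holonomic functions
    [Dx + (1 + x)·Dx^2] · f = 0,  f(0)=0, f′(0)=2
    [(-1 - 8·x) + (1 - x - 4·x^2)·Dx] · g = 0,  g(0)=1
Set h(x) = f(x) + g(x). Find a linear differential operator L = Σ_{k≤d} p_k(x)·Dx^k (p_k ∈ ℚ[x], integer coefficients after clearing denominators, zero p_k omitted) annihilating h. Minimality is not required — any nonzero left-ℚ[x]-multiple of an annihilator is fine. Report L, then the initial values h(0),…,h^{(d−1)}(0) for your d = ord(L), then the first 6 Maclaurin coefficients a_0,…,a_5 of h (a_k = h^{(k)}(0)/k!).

L = (-74 - 562·x - 1120·x^2 - 1728·x^3 - 768·x^4)·Dx + (-52 - 576·x - 1636·x^2 - 3264·x^3 - 3488·x^4 - 1280·x^5)·Dx^2 + (11 + 41·x + 53·x^2 - 185·x^3 - 704·x^4 - 752·x^5 - 256·x^6)·Dx^3  (order 3).
h: a_k = 1, 3, 4, 29/3, 57/2, 327/5, …
ICs: h(0) = 1, h′(0) = 3, h′′(0) = 8.

f: a_k = 0, 2, -1, 2/3, -1/2, 2/5, …
g: a_k = 1, 1, 5, 9, 29, 65, …
L₀ := lclm(L_f,L_g); ord L₀ ≤ 2+1.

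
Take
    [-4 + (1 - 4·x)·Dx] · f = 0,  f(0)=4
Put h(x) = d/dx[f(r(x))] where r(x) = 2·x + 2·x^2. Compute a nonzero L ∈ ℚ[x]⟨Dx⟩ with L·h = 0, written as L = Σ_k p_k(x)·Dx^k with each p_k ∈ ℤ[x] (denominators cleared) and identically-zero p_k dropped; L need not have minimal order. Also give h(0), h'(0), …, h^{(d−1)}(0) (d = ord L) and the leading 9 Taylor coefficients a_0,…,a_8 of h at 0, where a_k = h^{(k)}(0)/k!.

L = (18 + 48·x + 48·x^2) + (-1 + 6·x + 24·x^2 + 16·x^3)·Dx  (order 1).
h: a_k = 32, 576, 7680, 91136, 1013760, 10825728, 112394240, 1143078912, 11443765248, …
ICs: h(0) = 32.

f: a_k = 4, 16, 64, 256, 1024, 4096, 16384, 65536, 262144, …
h₀=f(r): pull back L_f along r ⇒ L₀.
h₀' ⇒ L via d/dx closure of L₀.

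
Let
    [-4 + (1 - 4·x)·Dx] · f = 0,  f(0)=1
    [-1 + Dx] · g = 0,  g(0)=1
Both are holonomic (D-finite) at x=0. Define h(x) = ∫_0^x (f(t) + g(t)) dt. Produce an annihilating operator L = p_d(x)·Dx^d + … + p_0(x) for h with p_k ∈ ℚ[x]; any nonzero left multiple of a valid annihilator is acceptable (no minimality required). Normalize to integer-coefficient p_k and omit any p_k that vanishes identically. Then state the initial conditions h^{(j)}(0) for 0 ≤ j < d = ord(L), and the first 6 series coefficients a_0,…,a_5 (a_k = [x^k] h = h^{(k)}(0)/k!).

L = (-28 - 16·x)·Dx + (31 + 8·x - 16·x^2)·Dx^2 + (-3 + 8·x + 16·x^2)·Dx^3  (order 3).
h: a_k = 0, 2, 5/2, 11/2, 385/24, 1229/24, …
ICs: h(0) = 0, h′(0) = 2, h′′(0) = 5.

f: a_k = 1, 4, 16, 64, 256, 1024, …
g: a_k = 1, 1, 1/2, 1/6, 1/24, 1/120, …
L₀ := lclm(L_f,L_g); ord L₀ ≤ 1+1.
∫: right-multiply L₀ by Dx.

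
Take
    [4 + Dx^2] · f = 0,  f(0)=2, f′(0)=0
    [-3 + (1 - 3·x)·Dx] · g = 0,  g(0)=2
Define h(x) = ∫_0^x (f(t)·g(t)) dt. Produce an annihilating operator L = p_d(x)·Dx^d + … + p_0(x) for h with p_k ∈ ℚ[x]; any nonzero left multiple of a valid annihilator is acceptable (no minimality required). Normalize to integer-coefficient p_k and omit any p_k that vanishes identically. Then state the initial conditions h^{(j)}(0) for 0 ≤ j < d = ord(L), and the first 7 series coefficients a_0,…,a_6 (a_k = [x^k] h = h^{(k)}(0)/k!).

L = (-4 + 12·x)·Dx + 6·Dx^2 + (-1 + 3·x)·Dx^3  (order 3).
h: a_k = 0, 4, 6, 28/3, 21, 764/15, 382/3, …
ICs: h(0) = 0, h′(0) = 4, h′′(0) = 12.

f: a_k = 2, 0, -4, 0, 4/3, 0, -8/45, …
g: a_k = 2, 6, 18, 54, 162, 486, 1458, …
f·g: L₀ = L_f ⊗_s L_g, ord ≤ 2·1.
∫: right-multiply L₀ by Dx.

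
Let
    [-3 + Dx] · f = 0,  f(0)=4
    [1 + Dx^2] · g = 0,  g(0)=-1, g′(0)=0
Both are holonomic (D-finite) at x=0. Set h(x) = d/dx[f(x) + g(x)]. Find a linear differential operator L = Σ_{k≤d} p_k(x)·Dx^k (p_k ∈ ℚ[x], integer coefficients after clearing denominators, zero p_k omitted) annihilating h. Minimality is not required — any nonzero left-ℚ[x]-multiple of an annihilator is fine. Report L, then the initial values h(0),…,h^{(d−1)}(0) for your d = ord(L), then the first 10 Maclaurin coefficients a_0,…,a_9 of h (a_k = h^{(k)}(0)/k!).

L = 3 - Dx + 3·Dx^2 - Dx^3  (order 3).
h: a_k = 12, 37, 54, 323/6, 81/2, 2917/120, 243/20, 3749/720, 2187/1120, 236197/362880, …
ICs: h(0) = 12, h′(0) = 37, h′′(0) = 108.

f: a_k = 4, 12, 18, 18, 27/2, 81/10, 81/20, 243/140, 729/1120, 243/1120, …
g: a_k = -1, 0, 1/2, 0, -1/24, 0, 1/720, 0, -1/40320, 0, …
Weyl lclm of L_f,L_g ⇒ L₀ (ord ≤ 3).
h=h₀': d/dx-closure on L₀ ⇒ L.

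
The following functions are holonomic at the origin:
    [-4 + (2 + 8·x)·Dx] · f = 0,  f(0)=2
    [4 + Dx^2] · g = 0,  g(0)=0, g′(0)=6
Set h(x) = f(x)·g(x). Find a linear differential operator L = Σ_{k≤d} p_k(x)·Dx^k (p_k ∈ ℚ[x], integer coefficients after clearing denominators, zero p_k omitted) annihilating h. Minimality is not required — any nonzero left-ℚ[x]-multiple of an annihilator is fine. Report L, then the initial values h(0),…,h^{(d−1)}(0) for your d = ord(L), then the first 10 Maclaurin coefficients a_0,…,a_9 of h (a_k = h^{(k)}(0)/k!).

L = (16 + 32·x + 64·x^2) + (-4 - 16·x)·Dx + (1 + 8·x + 16·x^2)·Dx^2  (order 2).
h: a_k = 0, 12, 24, -32, 32, -512/5, 1536/5, -97792/105, 61952/21, -9109504/945, …
ICs: h(0) = 0, h′(0) = 12.

f: a_k = 2, 4, -4, 8, -20, 56, -168, 528, -1716, 5720, …
g: a_k = 0, 6, 0, -4, 0, 4/5, 0, -8/105, 0, 4/945, …
f·g: L₀ = L_f ⊗_s L_g, ord ≤ 1·2.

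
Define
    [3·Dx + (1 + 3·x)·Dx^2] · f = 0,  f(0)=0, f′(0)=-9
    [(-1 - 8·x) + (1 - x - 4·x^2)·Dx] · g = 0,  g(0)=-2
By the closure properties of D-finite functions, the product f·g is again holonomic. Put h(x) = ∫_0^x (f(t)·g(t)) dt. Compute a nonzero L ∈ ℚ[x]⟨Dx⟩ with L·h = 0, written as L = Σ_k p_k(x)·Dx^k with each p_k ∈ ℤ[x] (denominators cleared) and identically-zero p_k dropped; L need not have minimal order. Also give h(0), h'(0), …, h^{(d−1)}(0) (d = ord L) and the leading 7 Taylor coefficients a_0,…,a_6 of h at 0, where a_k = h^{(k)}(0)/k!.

L = (11 + 48·x)·Dx + (-1 + 25·x + 60·x^2)·Dx^2 + (-1 - 2·x + 7·x^2 + 12·x^3)·Dx^3  (order 3).
h: a_k = 0, 0, 9, -3, 117/4, -81/10, 2397/20, …
ICs: h(0) = 0, h′(0) = 0, h′′(0) = 18.

f: a_k = 0, -9, 27/2, -27, 243/4, -729/5, 729/2, …
g: a_k = -2, -2, -10, -18, -58, -130, -362, …
L₀ := L_f ⊗_s L_g (sym. prod.), ord ≤ 2.
h=∫h₀ ⇒ L = L₀·Dx.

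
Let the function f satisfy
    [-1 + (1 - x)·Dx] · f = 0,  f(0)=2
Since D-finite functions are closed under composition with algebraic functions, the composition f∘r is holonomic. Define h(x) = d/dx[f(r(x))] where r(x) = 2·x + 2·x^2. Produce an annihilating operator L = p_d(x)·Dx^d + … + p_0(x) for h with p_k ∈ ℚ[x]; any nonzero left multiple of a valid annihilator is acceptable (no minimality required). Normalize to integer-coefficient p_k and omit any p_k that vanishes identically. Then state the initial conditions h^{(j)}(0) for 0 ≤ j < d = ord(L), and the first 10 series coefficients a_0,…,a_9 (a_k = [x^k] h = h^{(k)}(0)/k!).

L = (6 + 12·x + 12·x^2) + (-1 + 6·x^2 + 4·x^3)·Dx  (order 1).
h: a_k = 4, 24, 96, 352, 1200, 3936, 12544, 39168, 120384, 365440, …
ICs: h(0) = 4.

f: a_k = 2, 2, 2, 2, 2, 2, 2, 2, 2, 2, …
f∘r: x↦r, Dx↦Dx/r' in L_f ⇒ L₀.
h₀' ⇒ L via d/dx closure of L₀.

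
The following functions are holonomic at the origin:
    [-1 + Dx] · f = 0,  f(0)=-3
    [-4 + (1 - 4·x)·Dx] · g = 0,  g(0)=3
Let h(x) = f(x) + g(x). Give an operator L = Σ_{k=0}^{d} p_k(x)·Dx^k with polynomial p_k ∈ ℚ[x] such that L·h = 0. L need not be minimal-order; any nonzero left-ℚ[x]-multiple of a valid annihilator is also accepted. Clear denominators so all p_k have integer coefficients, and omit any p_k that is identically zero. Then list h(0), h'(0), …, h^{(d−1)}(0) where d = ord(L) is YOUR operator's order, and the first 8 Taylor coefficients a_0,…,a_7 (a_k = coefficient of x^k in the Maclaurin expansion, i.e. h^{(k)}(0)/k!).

L = (28 + 16·x) + (-31 - 8·x + 16·x^2)·Dx + (3 - 8·x - 16·x^2)·Dx^2  (order 2).
h: a_k = 0, 9, 93/2, 383/2, 6143/8, 122879/40, 2949119/240, 82575359/1680, …
ICs: h(0) = 0, h′(0) = 9.

f: a_k = -3, -3, -3/2, -1/2, -1/8, -1/40, -1/240, -1/1680, …
g: a_k = 3, 12, 48, 192, 768, 3072, 12288, 49152, …
L₀ := lclm(L_f,L_g); ord L₀ ≤ 1+1.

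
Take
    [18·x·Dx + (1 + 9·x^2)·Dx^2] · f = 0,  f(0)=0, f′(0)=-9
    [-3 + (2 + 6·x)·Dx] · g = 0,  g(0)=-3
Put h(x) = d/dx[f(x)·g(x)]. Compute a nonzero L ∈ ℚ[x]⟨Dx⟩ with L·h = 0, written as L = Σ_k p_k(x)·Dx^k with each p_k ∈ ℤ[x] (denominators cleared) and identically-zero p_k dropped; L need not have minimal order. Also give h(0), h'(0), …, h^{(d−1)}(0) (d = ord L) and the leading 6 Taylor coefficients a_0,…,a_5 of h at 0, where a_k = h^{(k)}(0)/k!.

L = (15 + 360·x + 54·x^2 - 1944·x^3 - 729·x^4) + (28 + 252·x + 648·x^2 - 1512·x^3 - 6804·x^4 - 2916·x^5)·Dx + (4 + 8·x - 36·x^2 - 144·x^3 - 756·x^4 - 1944·x^5 - 972·x^6)·Dx^2  (order 2).
h: a_k = 27, 81, -2673/8, -1215/4, 283581/128, 2683449/640, …
ICs: h(0) = 27, h′(0) = 81.

f: a_k = 0, -9, 0, 27, 0, -729/5, …
g: a_k = -3, -9/2, 27/8, -81/16, 1215/128, -5103/256, …
L₀ := L_f ⊗_s L_g (sym. prod.), ord ≤ 2.
Differentiate: ansatz ord ≤ ord L₀ ⇒ L.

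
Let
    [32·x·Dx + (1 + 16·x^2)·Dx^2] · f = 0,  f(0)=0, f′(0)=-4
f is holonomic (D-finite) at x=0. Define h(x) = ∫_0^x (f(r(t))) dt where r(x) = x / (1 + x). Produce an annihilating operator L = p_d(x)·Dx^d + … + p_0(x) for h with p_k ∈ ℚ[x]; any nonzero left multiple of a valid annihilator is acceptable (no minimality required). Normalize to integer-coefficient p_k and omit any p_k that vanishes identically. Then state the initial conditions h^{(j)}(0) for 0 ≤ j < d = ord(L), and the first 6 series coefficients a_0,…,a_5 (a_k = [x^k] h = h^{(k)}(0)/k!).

L = (2 + 34·x)·Dx^2 + (1 + 2·x + 17·x^2)·Dx^3  (order 3).
h: a_k = 0, 0, -2, 4/3, 13/3, -12, …
ICs: h(0) = 0, h′(0) = 0, h′′(0) = -4.

f: a_k = 0, -4, 0, 64/3, 0, -1024/5, …
h₀=f(r): pull back L_f along r ⇒ L₀.
Integrate: L := L₀·Dx.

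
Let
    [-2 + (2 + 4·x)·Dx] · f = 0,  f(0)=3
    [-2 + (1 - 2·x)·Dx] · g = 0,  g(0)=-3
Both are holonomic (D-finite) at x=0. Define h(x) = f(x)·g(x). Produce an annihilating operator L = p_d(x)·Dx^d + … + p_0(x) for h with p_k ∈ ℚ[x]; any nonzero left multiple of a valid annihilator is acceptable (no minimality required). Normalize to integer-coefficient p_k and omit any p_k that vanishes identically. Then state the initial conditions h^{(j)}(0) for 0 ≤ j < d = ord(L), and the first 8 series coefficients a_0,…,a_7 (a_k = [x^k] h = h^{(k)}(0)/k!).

L = (3 + 2·x) + (-1 + 4·x^2)·Dx  (order 1).
h: a_k = -9, -27, -99/2, -207/2, -1611/8, -3285/8, -12951/16, -26199/16, …
ICs: h(0) = -9.

f: a_k = 3, 3, -3/2, 3/2, -15/8, 21/8, -63/16, 99/16, …
g: a_k = -3, -6, -12, -24, -48, -96, -192, -384, …
f·g: L₀ = L_f ⊗_s L_g, ord ≤ 1·1.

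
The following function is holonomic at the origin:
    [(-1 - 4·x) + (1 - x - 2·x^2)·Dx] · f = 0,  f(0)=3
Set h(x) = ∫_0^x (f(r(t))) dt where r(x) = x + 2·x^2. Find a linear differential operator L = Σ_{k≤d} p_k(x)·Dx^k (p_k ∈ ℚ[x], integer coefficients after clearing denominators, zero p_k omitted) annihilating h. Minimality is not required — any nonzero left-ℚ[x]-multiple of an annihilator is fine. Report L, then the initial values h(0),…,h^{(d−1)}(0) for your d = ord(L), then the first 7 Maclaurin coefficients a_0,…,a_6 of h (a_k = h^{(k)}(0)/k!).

L = (1 + 8·x + 24·x^2 + 32·x^3)·Dx + (-1 + x + 4·x^2 + 8·x^3 + 8·x^4)·Dx^2  (order 2).
h: a_k = 0, 3, 3/2, 5, 51/4, 159/5, 169/2, …
ICs: h(0) = 0, h′(0) = 3.

f: a_k = 3, 3, 9, 15, 33, 63, 129, …
f∘r: x↦r, Dx↦Dx/r' in L_f ⇒ L₀.
h=∫h₀ ⇒ L = L₀·Dx.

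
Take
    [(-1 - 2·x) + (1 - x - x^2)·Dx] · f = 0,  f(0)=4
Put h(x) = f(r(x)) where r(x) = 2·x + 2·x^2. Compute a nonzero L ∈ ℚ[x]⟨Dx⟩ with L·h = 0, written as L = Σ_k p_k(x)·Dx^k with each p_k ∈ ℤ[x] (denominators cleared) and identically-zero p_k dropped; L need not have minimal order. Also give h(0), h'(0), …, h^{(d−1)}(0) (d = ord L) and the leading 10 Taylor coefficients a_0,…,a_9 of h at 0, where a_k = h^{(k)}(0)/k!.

L = (2 + 12·x + 24·x^2 + 16·x^3) + (-1 + 2·x + 6·x^2 + 8·x^3 + 4·x^4)·Dx  (order 1).
h: a_k = 4, 8, 40, 160, 640, 2592, 10464, 42240, 170560, 688640, …
ICs: h(0) = 4.

f: a_k = 4, 4, 8, 12, 20, 32, 52, 84, 136, 220, …
Change of var in L_f (x↦r) gives L₀.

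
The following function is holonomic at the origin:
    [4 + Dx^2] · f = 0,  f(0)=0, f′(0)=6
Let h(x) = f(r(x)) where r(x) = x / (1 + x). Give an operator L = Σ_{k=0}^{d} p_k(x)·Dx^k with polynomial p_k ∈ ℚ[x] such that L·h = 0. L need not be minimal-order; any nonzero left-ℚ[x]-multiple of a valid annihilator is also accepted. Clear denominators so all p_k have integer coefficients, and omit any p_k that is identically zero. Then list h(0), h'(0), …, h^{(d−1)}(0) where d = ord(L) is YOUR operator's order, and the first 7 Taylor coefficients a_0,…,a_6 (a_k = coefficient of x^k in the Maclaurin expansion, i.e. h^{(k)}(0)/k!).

L = 4 + (2 + 6·x + 6·x^2 + 2·x^3)·Dx + (1 + 4·x + 6·x^2 + 4·x^3 + x^4)·Dx^2  (order 2).
h: a_k = 0, 6, -6, 2, 6, -86/5, 30, …
ICs: h(0) = 0, h′(0) = 6.

f: a_k = 0, 6, 0, -4, 0, 4/5, 0, …
h₀=f(r): pull back L_f along r ⇒ L₀.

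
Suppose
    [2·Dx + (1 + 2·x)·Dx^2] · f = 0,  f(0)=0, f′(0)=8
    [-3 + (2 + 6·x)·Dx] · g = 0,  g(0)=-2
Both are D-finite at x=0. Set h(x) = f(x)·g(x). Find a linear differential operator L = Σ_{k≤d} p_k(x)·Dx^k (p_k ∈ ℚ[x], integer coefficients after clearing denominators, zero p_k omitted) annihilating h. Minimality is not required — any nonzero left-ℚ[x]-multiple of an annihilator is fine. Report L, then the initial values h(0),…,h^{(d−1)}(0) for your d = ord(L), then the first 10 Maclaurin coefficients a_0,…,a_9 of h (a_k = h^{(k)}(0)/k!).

f: a_k = 0, 8, -8, 32/3, -16, 128/5, -128/3, 512/7, -128, 2048/9, …
g: a_k = -2, -3, 9/4, -27/8, 405/64, -1701/128, 15309/512, -72171/1024, 2814669/16384, -14073345/32768, …
Product ⇒ symmetric product L₀, ord ≤ 2.
L = (15 + 18·x) + (-4 - 12·x)·Dx + (4 + 32·x + 84·x^2 + 72·x^3)·Dx^2  (order 2).
h: a_k = 0, -16, -8, 62/3, -45, 3937/40, -52897/240, 1134179/2240, -5339567/4480, 370196803/129024, …
ICs: h(0) = 0, h′(0) = -16.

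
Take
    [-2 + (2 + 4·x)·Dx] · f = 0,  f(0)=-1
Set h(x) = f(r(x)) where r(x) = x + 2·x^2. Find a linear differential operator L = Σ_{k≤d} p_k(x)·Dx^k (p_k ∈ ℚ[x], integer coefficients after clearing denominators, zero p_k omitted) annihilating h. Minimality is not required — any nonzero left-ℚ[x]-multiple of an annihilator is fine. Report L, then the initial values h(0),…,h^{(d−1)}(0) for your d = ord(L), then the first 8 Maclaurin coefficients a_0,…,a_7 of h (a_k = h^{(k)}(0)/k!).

L = (-1 - 4·x) + (1 + 2·x + 4·x^2)·Dx  (order 1).
h: a_k = -1, -1, -3/2, 3/2, -3/8, -15/8, 57/16, -21/16, …
ICs: h(0) = -1.

f: a_k = -1, -1, 1/2, -1/2, 5/8, -7/8, 21/16, -33/16, …
f∘r: x↦r, Dx↦Dx/r' in L_f ⇒ L₀.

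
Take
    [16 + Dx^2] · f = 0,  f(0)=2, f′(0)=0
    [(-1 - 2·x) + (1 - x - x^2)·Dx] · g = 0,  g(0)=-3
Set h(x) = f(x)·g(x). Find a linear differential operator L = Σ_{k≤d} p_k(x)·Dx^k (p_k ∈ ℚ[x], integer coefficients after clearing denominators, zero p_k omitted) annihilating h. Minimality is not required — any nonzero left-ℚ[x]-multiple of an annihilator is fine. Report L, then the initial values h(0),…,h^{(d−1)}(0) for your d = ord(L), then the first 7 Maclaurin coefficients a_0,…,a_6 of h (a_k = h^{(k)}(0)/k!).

L = (-14 + 16·x + 16·x^2) + (2 + 4·x)·Dx + (-1 + x + x^2)·Dx^2  (order 2).
h: a_k = -6, -6, 36, 30, 2, 32, 1022/15, …
ICs: h(0) = -6, h′(0) = -6.

f: a_k = 2, 0, -16, 0, 64/3, 0, -512/45, …
g: a_k = -3, -3, -6, -9, -15, -24, -39, …
Sym-product of L_f,L_g gives L₀ (≤ ord 2).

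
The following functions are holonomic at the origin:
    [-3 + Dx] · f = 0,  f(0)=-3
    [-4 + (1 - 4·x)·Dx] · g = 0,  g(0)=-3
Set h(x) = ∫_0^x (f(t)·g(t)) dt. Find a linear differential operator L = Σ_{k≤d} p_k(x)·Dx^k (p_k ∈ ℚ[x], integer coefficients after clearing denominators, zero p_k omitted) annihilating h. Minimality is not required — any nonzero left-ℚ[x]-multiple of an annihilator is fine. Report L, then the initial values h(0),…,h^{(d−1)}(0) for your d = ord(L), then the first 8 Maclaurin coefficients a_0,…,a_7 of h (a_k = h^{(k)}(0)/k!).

f: a_k = -3, -9, -27/2, -27/2, -81/8, -243/40, -243/80, -729/560, …
g: a_k = -3, -12, -48, -192, -768, -3072, -12288, -49152, …
h₀=f·g: eliminate ⇒ L₀, order ≤ 1·1.
h=∫₀ˣh₀: take L = L₀·Dx.
L = (7 - 12·x)·Dx + (-1 + 4·x)·Dx^2  (order 2).
h: a_k = 0, 9, 63/2, 195/2, 2421/8, 38979/40, 260103/80, 6243201/560, …
ICs: h(0) = 0, h′(0) = 9.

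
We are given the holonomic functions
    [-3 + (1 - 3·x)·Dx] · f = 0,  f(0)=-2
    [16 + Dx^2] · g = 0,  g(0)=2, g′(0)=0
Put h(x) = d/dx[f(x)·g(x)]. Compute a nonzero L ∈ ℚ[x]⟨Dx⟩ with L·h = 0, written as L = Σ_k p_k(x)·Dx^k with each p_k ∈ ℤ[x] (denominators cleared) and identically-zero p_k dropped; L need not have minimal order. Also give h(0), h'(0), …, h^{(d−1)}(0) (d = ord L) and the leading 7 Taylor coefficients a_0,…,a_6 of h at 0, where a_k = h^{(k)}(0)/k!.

f: a_k = -2, -6, -18, -54, -162, -486, -1458, …
g: a_k = 2, 0, -16, 0, 64/3, 0, -512/45, …
Sym-product of L_f,L_g gives L₀ (≤ ord 2).
Derive L from L₀ (diff closure).
L = (-2 - 96·x + 144·x^2) + (-6 + 18·x)·Dx + (1 - 6·x + 9·x^2)·Dx^2  (order 2).
h: a_k = -12, -8, -36, -944/3, -1180, -61672/15, -215852/15, …
ICs: h(0) = -12, h′(0) = -8.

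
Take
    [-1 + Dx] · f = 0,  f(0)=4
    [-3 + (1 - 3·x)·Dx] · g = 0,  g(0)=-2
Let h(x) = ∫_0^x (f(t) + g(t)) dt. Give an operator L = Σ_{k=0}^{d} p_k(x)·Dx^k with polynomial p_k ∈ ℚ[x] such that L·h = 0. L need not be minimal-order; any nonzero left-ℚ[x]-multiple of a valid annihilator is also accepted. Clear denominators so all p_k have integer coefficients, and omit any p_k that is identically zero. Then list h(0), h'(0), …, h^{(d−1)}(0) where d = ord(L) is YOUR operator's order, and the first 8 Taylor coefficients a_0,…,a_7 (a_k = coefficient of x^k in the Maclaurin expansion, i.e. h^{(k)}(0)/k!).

L = (15 + 9·x)·Dx + (-17 - 6·x + 9·x^2)·Dx^2 + (2 - 3·x - 9·x^2)·Dx^3  (order 3).
h: a_k = 0, 2, -1, -16/3, -40/3, -971/30, -14579/180, -262439/1260, …
ICs: h(0) = 0, h′(0) = 2, h′′(0) = -2.

f: a_k = 4, 4, 2, 2/3, 1/6, 1/30, 1/180, 1/1260, …
g: a_k = -2, -6, -18, -54, -162, -486, -1458, -4374, …
h₀=f+g: left-lcm gives L₀, ord ≤ 2.
h=∫₀ˣh₀: take L = L₀·Dx.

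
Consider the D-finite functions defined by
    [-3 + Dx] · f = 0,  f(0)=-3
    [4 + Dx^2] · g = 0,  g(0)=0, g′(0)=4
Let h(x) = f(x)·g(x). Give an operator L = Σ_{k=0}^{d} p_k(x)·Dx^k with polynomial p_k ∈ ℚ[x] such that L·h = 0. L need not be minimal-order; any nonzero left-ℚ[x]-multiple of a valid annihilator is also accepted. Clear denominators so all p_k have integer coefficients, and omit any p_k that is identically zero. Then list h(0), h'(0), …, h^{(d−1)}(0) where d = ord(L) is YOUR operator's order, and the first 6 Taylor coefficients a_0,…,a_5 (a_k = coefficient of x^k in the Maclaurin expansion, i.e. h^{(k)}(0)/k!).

f: a_k = -3, -9, -27/2, -27/2, -81/8, -243/40, …
g: a_k = 0, 4, 0, -8/3, 0, 8/15, …
Product ⇒ symmetric product L₀, ord ≤ 2.
L = 13 - 6·Dx + Dx^2  (order 2).
h: a_k = 0, -12, -36, -46, -30, -61/10, …
ICs: h(0) = 0, h′(0) = -12.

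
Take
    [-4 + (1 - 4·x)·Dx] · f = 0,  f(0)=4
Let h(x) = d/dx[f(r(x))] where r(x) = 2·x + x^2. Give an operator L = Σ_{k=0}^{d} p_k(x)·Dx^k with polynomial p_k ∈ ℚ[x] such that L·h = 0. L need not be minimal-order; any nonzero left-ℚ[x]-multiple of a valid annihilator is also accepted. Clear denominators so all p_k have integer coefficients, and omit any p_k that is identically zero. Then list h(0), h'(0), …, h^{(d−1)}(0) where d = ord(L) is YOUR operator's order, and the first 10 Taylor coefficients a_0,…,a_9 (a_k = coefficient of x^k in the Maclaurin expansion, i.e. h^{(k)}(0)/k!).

L = (17 + 24·x + 12·x^2) + (-1 + 7·x + 12·x^2 + 4·x^3)·Dx  (order 1).
h: a_k = 32, 544, 6912, 78080, 826880, 8406528, 83091456, 804528128, 7668080640, 72183357440, …
ICs: h(0) = 32.

f: a_k = 4, 16, 64, 256, 1024, 4096, 16384, 65536, 262144, 1048576, …
L₀ from L_f via x↦r, Dx↦r'^{-1}Dx.
h₀' ⇒ L via d/dx closure of L₀.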